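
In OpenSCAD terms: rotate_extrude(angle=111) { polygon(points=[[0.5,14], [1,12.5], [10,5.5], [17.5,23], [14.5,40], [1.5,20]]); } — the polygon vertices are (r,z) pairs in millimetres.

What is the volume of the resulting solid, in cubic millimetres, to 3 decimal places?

Profile (r,z), 6 vertices: (0.5,14) (1,12.5) (10,5.5) (17.5,23) (14.5,40) (1.5,20)
edge 0: (0.5,14)→(1,12.5)  cross = 0.5·12.5 − 1·14 = -7.7500; (r_i+r_j)·cross = 1.5·-7.7500 = -11.6250
edge 1: (1,12.5)→(10,5.5)  cross = 1·5.5 − 10·12.5 = -119.5000; (r_i+r_j)·cross = 11·-119.5000 = -1314.5000
edge 2: (10,5.5)→(17.5,23)  cross = 10·23 − 17.5·5.5 = 133.7500; (r_i+r_j)·cross = 27.5·133.7500 = 3678.1250
edge 3: (17.5,23)→(14.5,40)  cross = 17.5·40 − 14.5·23 = 366.5000; (r_i+r_j)·cross = 32·366.5000 = 11728.0000
edge 4: (14.5,40)→(1.5,20)  cross = 14.5·20 − 1.5·40 = 230.0000; (r_i+r_j)·cross = 16·230.0000 = 3680.0000
edge 5: (1.5,20)→(0.5,14)  cross = 1.5·14 − 0.5·20 = 11.0000; (r_i+r_j)·cross = 2·11.0000 = 22.0000
Σcross = 614.0000 → A = |Σcross|/2 = 307.0000 mm²
Σ(r_i+r_j)·cross = 17782.0000 → first moment M = |Σ|/6 = 2963.6667
R_c = M/A = 2963.6667/307.0000 = 9.6536 mm
θ = 111° = 1.937315 rad
V = θ·R_c·A = 1.937315·9.6536·307.0000 = 5741.557 mm³

Volume = 5741.557 mm³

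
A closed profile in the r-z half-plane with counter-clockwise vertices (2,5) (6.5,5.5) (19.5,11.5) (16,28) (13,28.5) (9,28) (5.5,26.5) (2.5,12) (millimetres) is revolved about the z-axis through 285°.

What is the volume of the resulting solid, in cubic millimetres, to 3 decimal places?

Volume = 14945.571 mm³

Profile (r,z), 8 vertices: (2,5) (6.5,5.5) (19.5,11.5) (16,28) (13,28.5) (9,28) (5.5,26.5) (2.5,12)
edge 0: (2,5)→(6.5,5.5)  cross = 2·5.5 − 6.5·5 = -21.5000; (r_i+r_j)·cross = 8.5·-21.5000 = -182.7500
edge 1: (6.5,5.5)→(19.5,11.5)  cross = 6.5·11.5 − 19.5·5.5 = -32.5000; (r_i+r_j)·cross = 26·-32.5000 = -845.0000
edge 2: (19.5,11.5)→(16,28)  cross = 19.5·28 − 16·11.5 = 362.0000; (r_i+r_j)·cross = 35.5·362.0000 = 12851.0000
edge 3: (16,28)→(13,28.5)  cross = 16·28.5 − 13·28 = 92.0000; (r_i+r_j)·cross = 29·92.0000 = 2668.0000
edge 4: (13,28.5)→(9,28)  cross = 13·28 − 9·28.5 = 107.5000; (r_i+r_j)·cross = 22·107.5000 = 2365.0000
edge 5: (9,28)→(5.5,26.5)  cross = 9·26.5 − 5.5·28 = 84.5000; (r_i+r_j)·cross = 14.5·84.5000 = 1225.2500
edge 6: (5.5,26.5)→(2.5,12)  cross = 5.5·12 − 2.5·26.5 = -0.2500; (r_i+r_j)·cross = 8·-0.2500 = -2.0000
edge 7: (2.5,12)→(2,5)  cross = 2.5·5 − 2·12 = -11.5000; (r_i+r_j)·cross = 4.5·-11.5000 = -51.7500
Σcross = 580.2500 → A = |Σcross|/2 = 290.1250 mm²
Σ(r_i+r_j)·cross = 18027.7500 → first moment M = |Σ|/6 = 3004.6250
R_c = M/A = 3004.6250/290.1250 = 10.3563 mm
θ = 285° = 4.974188 rad
V = θ·R_c·A = 4.974188·10.3563·290.1250 = 14945.571 mm³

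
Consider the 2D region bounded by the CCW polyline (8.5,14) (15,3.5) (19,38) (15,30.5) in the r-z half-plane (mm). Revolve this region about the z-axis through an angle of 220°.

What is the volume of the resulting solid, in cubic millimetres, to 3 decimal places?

Profile (r,z), 4 vertices: (8.5,14) (15,3.5) (19,38) (15,30.5)
edge 0: (8.5,14)→(15,3.5)  cross = 8.5·3.5 − 15·14 = -180.2500; (r_i+r_j)·cross = 23.5·-180.2500 = -4235.8750
edge 1: (15,3.5)→(19,38)  cross = 15·38 − 19·3.5 = 503.5000; (r_i+r_j)·cross = 34·503.5000 = 17119.0000
edge 2: (19,38)→(15,30.5)  cross = 19·30.5 − 15·38 = 9.5000; (r_i+r_j)·cross = 34·9.5000 = 323.0000
edge 3: (15,30.5)→(8.5,14)  cross = 15·14 − 8.5·30.5 = -49.2500; (r_i+r_j)·cross = 23.5·-49.2500 = -1157.3750
Σcross = 283.5000 → A = |Σcross|/2 = 141.7500 mm²
Σ(r_i+r_j)·cross = 12048.7500 → first moment M = |Σ|/6 = 2008.1250
R_c = M/A = 2008.1250/141.7500 = 14.1667 mm
θ = 220° = 3.839724 rad
V = θ·R_c·A = 3.839724·14.1667·141.7500 = 7710.646 mm³

Volume = 7710.646 mm³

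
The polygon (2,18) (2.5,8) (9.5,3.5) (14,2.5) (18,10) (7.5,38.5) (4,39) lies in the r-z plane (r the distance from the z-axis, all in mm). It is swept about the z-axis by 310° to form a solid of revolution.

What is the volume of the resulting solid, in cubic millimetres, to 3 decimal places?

Volume = 16975.396 mm³

Profile (r,z), 7 vertices: (2,18) (2.5,8) (9.5,3.5) (14,2.5) (18,10) (7.5,38.5) (4,39)
edge 0: (2,18)→(2.5,8)  cross = 2·8 − 2.5·18 = -29.0000; (r_i+r_j)·cross = 4.5·-29.0000 = -130.5000
edge 1: (2.5,8)→(9.5,3.5)  cross = 2.5·3.5 − 9.5·8 = -67.2500; (r_i+r_j)·cross = 12·-67.2500 = -807.0000
edge 2: (9.5,3.5)→(14,2.5)  cross = 9.5·2.5 − 14·3.5 = -25.2500; (r_i+r_j)·cross = 23.5·-25.2500 = -593.3750
edge 3: (14,2.5)→(18,10)  cross = 14·10 − 18·2.5 = 95.0000; (r_i+r_j)·cross = 32·95.0000 = 3040.0000
edge 4: (18,10)→(7.5,38.5)  cross = 18·38.5 − 7.5·10 = 618.0000; (r_i+r_j)·cross = 25.5·618.0000 = 15759.0000
edge 5: (7.5,38.5)→(4,39)  cross = 7.5·39 − 4·38.5 = 138.5000; (r_i+r_j)·cross = 11.5·138.5000 = 1592.7500
edge 6: (4,39)→(2,18)  cross = 4·18 − 2·39 = -6.0000; (r_i+r_j)·cross = 6·-6.0000 = -36.0000
Σcross = 724.0000 → A = |Σcross|/2 = 362.0000 mm²
Σ(r_i+r_j)·cross = 18824.8750 → first moment M = |Σ|/6 = 3137.4792
R_c = M/A = 3137.4792/362.0000 = 8.6671 mm
θ = 310° = 5.410521 rad
V = θ·R_c·A = 5.410521·8.6671·362.0000 = 16975.396 mm³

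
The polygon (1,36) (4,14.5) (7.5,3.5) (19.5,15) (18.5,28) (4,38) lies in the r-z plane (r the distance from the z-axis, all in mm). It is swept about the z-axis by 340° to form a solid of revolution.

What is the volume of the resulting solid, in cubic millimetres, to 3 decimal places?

Volume = 23230.223 mm³

Profile (r,z), 6 vertices: (1,36) (4,14.5) (7.5,3.5) (19.5,15) (18.5,28) (4,38)
edge 0: (1,36)→(4,14.5)  cross = 1·14.5 − 4·36 = -129.5000; (r_i+r_j)·cross = 5·-129.5000 = -647.5000
edge 1: (4,14.5)→(7.5,3.5)  cross = 4·3.5 − 7.5·14.5 = -94.7500; (r_i+r_j)·cross = 11.5·-94.7500 = -1089.6250
edge 2: (7.5,3.5)→(19.5,15)  cross = 7.5·15 − 19.5·3.5 = 44.2500; (r_i+r_j)·cross = 27·44.2500 = 1194.7500
edge 3: (19.5,15)→(18.5,28)  cross = 19.5·28 − 18.5·15 = 268.5000; (r_i+r_j)·cross = 38·268.5000 = 10203.0000
edge 4: (18.5,28)→(4,38)  cross = 18.5·38 − 4·28 = 591.0000; (r_i+r_j)·cross = 22.5·591.0000 = 13297.5000
edge 5: (4,38)→(1,36)  cross = 4·36 − 1·38 = 106.0000; (r_i+r_j)·cross = 5·106.0000 = 530.0000
Σcross = 785.5000 → A = |Σcross|/2 = 392.7500 mm²
Σ(r_i+r_j)·cross = 23488.1250 → first moment M = |Σ|/6 = 3914.6875
R_c = M/A = 3914.6875/392.7500 = 9.9674 mm
θ = 340° = 5.934119 rad
V = θ·R_c·A = 5.934119·9.9674·392.7500 = 23230.223 mm³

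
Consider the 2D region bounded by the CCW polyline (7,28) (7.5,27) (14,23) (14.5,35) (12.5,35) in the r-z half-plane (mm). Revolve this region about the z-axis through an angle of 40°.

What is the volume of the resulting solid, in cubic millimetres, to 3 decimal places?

Volume = 427.606 mm³

Profile (r,z), 5 vertices: (7,28) (7.5,27) (14,23) (14.5,35) (12.5,35)
edge 0: (7,28)→(7.5,27)  cross = 7·27 − 7.5·28 = -21.0000; (r_i+r_j)·cross = 14.5·-21.0000 = -304.5000
edge 1: (7.5,27)→(14,23)  cross = 7.5·23 − 14·27 = -205.5000; (r_i+r_j)·cross = 21.5·-205.5000 = -4418.2500
edge 2: (14,23)→(14.5,35)  cross = 14·35 − 14.5·23 = 156.5000; (r_i+r_j)·cross = 28.5·156.5000 = 4460.2500
edge 3: (14.5,35)→(12.5,35)  cross = 14.5·35 − 12.5·35 = 70.0000; (r_i+r_j)·cross = 27·70.0000 = 1890.0000
edge 4: (12.5,35)→(7,28)  cross = 12.5·28 − 7·35 = 105.0000; (r_i+r_j)·cross = 19.5·105.0000 = 2047.5000
Σcross = 105.0000 → A = |Σcross|/2 = 52.5000 mm²
Σ(r_i+r_j)·cross = 3675.0000 → first moment M = |Σ|/6 = 612.5000
R_c = M/A = 612.5000/52.5000 = 11.6667 mm
θ = 40° = 0.698132 rad
V = θ·R_c·A = 0.698132·11.6667·52.5000 = 427.606 mm³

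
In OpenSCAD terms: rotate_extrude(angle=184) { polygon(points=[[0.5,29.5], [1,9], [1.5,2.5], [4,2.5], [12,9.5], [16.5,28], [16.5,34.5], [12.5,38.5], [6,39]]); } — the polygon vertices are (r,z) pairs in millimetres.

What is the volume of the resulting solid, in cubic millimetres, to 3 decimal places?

Volume = 10898.173 mm³

Profile (r,z), 9 vertices: (0.5,29.5) (1,9) (1.5,2.5) (4,2.5) (12,9.5) (16.5,28) (16.5,34.5) (12.5,38.5) (6,39)
edge 0: (0.5,29.5)→(1,9)  cross = 0.5·9 − 1·29.5 = -25.0000; (r_i+r_j)·cross = 1.5·-25.0000 = -37.5000
edge 1: (1,9)→(1.5,2.5)  cross = 1·2.5 − 1.5·9 = -11.0000; (r_i+r_j)·cross = 2.5·-11.0000 = -27.5000
edge 2: (1.5,2.5)→(4,2.5)  cross = 1.5·2.5 − 4·2.5 = -6.2500; (r_i+r_j)·cross = 5.5·-6.2500 = -34.3750
edge 3: (4,2.5)→(12,9.5)  cross = 4·9.5 − 12·2.5 = 8.0000; (r_i+r_j)·cross = 16·8.0000 = 128.0000
edge 4: (12,9.5)→(16.5,28)  cross = 12·28 − 16.5·9.5 = 179.2500; (r_i+r_j)·cross = 28.5·179.2500 = 5108.6250
edge 5: (16.5,28)→(16.5,34.5)  cross = 16.5·34.5 − 16.5·28 = 107.2500; (r_i+r_j)·cross = 33·107.2500 = 3539.2500
edge 6: (16.5,34.5)→(12.5,38.5)  cross = 16.5·38.5 − 12.5·34.5 = 204.0000; (r_i+r_j)·cross = 29·204.0000 = 5916.0000
edge 7: (12.5,38.5)→(6,39)  cross = 12.5·39 − 6·38.5 = 256.5000; (r_i+r_j)·cross = 18.5·256.5000 = 4745.2500
edge 8: (6,39)→(0.5,29.5)  cross = 6·29.5 − 0.5·39 = 157.5000; (r_i+r_j)·cross = 6.5·157.5000 = 1023.7500
Σcross = 870.2500 → A = |Σcross|/2 = 435.1250 mm²
Σ(r_i+r_j)·cross = 20361.5000 → first moment M = |Σ|/6 = 3393.5833
R_c = M/A = 3393.5833/435.1250 = 7.7991 mm
θ = 184° = 3.211406 rad
V = θ·R_c·A = 3.211406·7.7991·435.1250 = 10898.173 mm³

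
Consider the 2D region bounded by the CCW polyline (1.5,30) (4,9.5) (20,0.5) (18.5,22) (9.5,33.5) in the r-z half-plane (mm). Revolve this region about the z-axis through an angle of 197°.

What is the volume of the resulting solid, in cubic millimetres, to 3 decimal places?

Profile (r,z), 5 vertices: (1.5,30) (4,9.5) (20,0.5) (18.5,22) (9.5,33.5)
edge 0: (1.5,30)→(4,9.5)  cross = 1.5·9.5 − 4·30 = -105.7500; (r_i+r_j)·cross = 5.5·-105.7500 = -581.6250
edge 1: (4,9.5)→(20,0.5)  cross = 4·0.5 − 20·9.5 = -188.0000; (r_i+r_j)·cross = 24·-188.0000 = -4512.0000
edge 2: (20,0.5)→(18.5,22)  cross = 20·22 − 18.5·0.5 = 430.7500; (r_i+r_j)·cross = 38.5·430.7500 = 16583.8750
edge 3: (18.5,22)→(9.5,33.5)  cross = 18.5·33.5 − 9.5·22 = 410.7500; (r_i+r_j)·cross = 28·410.7500 = 11501.0000
edge 4: (9.5,33.5)→(1.5,30)  cross = 9.5·30 − 1.5·33.5 = 234.7500; (r_i+r_j)·cross = 11·234.7500 = 2582.2500
Σcross = 782.5000 → A = |Σcross|/2 = 391.2500 mm²
Σ(r_i+r_j)·cross = 25573.5000 → first moment M = |Σ|/6 = 4262.2500
R_c = M/A = 4262.2500/391.2500 = 10.8939 mm
θ = 197° = 3.438299 rad
V = θ·R_c·A = 3.438299·10.8939·391.2500 = 14654.888 mm³

Volume = 14654.888 mm³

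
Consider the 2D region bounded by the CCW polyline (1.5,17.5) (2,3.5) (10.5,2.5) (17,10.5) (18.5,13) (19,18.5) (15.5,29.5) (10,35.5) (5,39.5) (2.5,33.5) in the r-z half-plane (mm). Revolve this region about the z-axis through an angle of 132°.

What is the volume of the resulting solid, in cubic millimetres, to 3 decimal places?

Profile (r,z), 10 vertices: (1.5,17.5) (2,3.5) (10.5,2.5) (17,10.5) (18.5,13) (19,18.5) (15.5,29.5) (10,35.5) (5,39.5) (2.5,33.5)
edge 0: (1.5,17.5)→(2,3.5)  cross = 1.5·3.5 − 2·17.5 = -29.7500; (r_i+r_j)·cross = 3.5·-29.7500 = -104.1250
edge 1: (2,3.5)→(10.5,2.5)  cross = 2·2.5 − 10.5·3.5 = -31.7500; (r_i+r_j)·cross = 12.5·-31.7500 = -396.8750
edge 2: (10.5,2.5)→(17,10.5)  cross = 10.5·10.5 − 17·2.5 = 67.7500; (r_i+r_j)·cross = 27.5·67.7500 = 1863.1250
edge 3: (17,10.5)→(18.5,13)  cross = 17·13 − 18.5·10.5 = 26.7500; (r_i+r_j)·cross = 35.5·26.7500 = 949.6250
edge 4: (18.5,13)→(19,18.5)  cross = 18.5·18.5 − 19·13 = 95.2500; (r_i+r_j)·cross = 37.5·95.2500 = 3571.8750
edge 5: (19,18.5)→(15.5,29.5)  cross = 19·29.5 − 15.5·18.5 = 273.7500; (r_i+r_j)·cross = 34.5·273.7500 = 9444.3750
edge 6: (15.5,29.5)→(10,35.5)  cross = 15.5·35.5 − 10·29.5 = 255.2500; (r_i+r_j)·cross = 25.5·255.2500 = 6508.8750
edge 7: (10,35.5)→(5,39.5)  cross = 10·39.5 − 5·35.5 = 217.5000; (r_i+r_j)·cross = 15·217.5000 = 3262.5000
edge 8: (5,39.5)→(2.5,33.5)  cross = 5·33.5 − 2.5·39.5 = 68.7500; (r_i+r_j)·cross = 7.5·68.7500 = 515.6250
edge 9: (2.5,33.5)→(1.5,17.5)  cross = 2.5·17.5 − 1.5·33.5 = -6.5000; (r_i+r_j)·cross = 4·-6.5000 = -26.0000
Σcross = 937.0000 → A = |Σcross|/2 = 468.5000 mm²
Σ(r_i+r_j)·cross = 25589.0000 → first moment M = |Σ|/6 = 4264.8333
R_c = M/A = 4264.8333/468.5000 = 9.1032 mm
θ = 132° = 2.303835 rad
V = θ·R_c·A = 2.303835·9.1032·468.5000 = 9825.471 mm³

Volume = 9825.471 mm³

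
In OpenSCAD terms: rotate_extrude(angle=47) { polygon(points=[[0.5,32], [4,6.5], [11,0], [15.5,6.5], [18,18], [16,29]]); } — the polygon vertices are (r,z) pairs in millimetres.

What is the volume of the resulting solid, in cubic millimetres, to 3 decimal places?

Profile (r,z), 6 vertices: (0.5,32) (4,6.5) (11,0) (15.5,6.5) (18,18) (16,29)
edge 0: (0.5,32)→(4,6.5)  cross = 0.5·6.5 − 4·32 = -124.7500; (r_i+r_j)·cross = 4.5·-124.7500 = -561.3750
edge 1: (4,6.5)→(11,0)  cross = 4·0 − 11·6.5 = -71.5000; (r_i+r_j)·cross = 15·-71.5000 = -1072.5000
edge 2: (11,0)→(15.5,6.5)  cross = 11·6.5 − 15.5·0 = 71.5000; (r_i+r_j)·cross = 26.5·71.5000 = 1894.7500
edge 3: (15.5,6.5)→(18,18)  cross = 15.5·18 − 18·6.5 = 162.0000; (r_i+r_j)·cross = 33.5·162.0000 = 5427.0000
edge 4: (18,18)→(16,29)  cross = 18·29 − 16·18 = 234.0000; (r_i+r_j)·cross = 34·234.0000 = 7956.0000
edge 5: (16,29)→(0.5,32)  cross = 16·32 − 0.5·29 = 497.5000; (r_i+r_j)·cross = 16.5·497.5000 = 8208.7500
Σcross = 768.7500 → A = |Σcross|/2 = 384.3750 mm²
Σ(r_i+r_j)·cross = 21852.6250 → first moment M = |Σ|/6 = 3642.1042
R_c = M/A = 3642.1042/384.3750 = 9.4754 mm
θ = 47° = 0.820305 rad
V = θ·R_c·A = 0.820305·9.4754·384.3750 = 2987.635 mm³

Volume = 2987.635 mm³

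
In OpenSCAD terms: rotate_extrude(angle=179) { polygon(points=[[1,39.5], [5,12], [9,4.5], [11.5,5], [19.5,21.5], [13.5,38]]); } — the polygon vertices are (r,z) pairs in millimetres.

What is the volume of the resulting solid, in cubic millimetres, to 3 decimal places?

Profile (r,z), 6 vertices: (1,39.5) (5,12) (9,4.5) (11.5,5) (19.5,21.5) (13.5,38)
edge 0: (1,39.5)→(5,12)  cross = 1·12 − 5·39.5 = -185.5000; (r_i+r_j)·cross = 6·-185.5000 = -1113.0000
edge 1: (5,12)→(9,4.5)  cross = 5·4.5 − 9·12 = -85.5000; (r_i+r_j)·cross = 14·-85.5000 = -1197.0000
edge 2: (9,4.5)→(11.5,5)  cross = 9·5 − 11.5·4.5 = -6.7500; (r_i+r_j)·cross = 20.5·-6.7500 = -138.3750
edge 3: (11.5,5)→(19.5,21.5)  cross = 11.5·21.5 − 19.5·5 = 149.7500; (r_i+r_j)·cross = 31·149.7500 = 4642.2500
edge 4: (19.5,21.5)→(13.5,38)  cross = 19.5·38 − 13.5·21.5 = 450.7500; (r_i+r_j)·cross = 33·450.7500 = 14874.7500
edge 5: (13.5,38)→(1,39.5)  cross = 13.5·39.5 − 1·38 = 495.2500; (r_i+r_j)·cross = 14.5·495.2500 = 7181.1250
Σcross = 818.0000 → A = |Σcross|/2 = 409.0000 mm²
Σ(r_i+r_j)·cross = 24249.7500 → first moment M = |Σ|/6 = 4041.6250
R_c = M/A = 4041.6250/409.0000 = 9.8817 mm
θ = 179° = 3.124139 rad
V = θ·R_c·A = 3.124139·9.8817·409.0000 = 12626.600 mm³

Volume = 12626.600 mm³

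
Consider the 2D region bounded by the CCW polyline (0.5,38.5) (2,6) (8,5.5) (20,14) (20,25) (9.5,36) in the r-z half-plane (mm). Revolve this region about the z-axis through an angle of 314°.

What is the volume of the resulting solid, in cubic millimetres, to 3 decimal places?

Profile (r,z), 6 vertices: (0.5,38.5) (2,6) (8,5.5) (20,14) (20,25) (9.5,36)
edge 0: (0.5,38.5)→(2,6)  cross = 0.5·6 − 2·38.5 = -74.0000; (r_i+r_j)·cross = 2.5·-74.0000 = -185.0000
edge 1: (2,6)→(8,5.5)  cross = 2·5.5 − 8·6 = -37.0000; (r_i+r_j)·cross = 10·-37.0000 = -370.0000
edge 2: (8,5.5)→(20,14)  cross = 8·14 − 20·5.5 = 2.0000; (r_i+r_j)·cross = 28·2.0000 = 56.0000
edge 3: (20,14)→(20,25)  cross = 20·25 − 20·14 = 220.0000; (r_i+r_j)·cross = 40·220.0000 = 8800.0000
edge 4: (20,25)→(9.5,36)  cross = 20·36 − 9.5·25 = 482.5000; (r_i+r_j)·cross = 29.5·482.5000 = 14233.7500
edge 5: (9.5,36)→(0.5,38.5)  cross = 9.5·38.5 − 0.5·36 = 347.7500; (r_i+r_j)·cross = 10·347.7500 = 3477.5000
Σcross = 941.2500 → A = |Σcross|/2 = 470.6250 mm²
Σ(r_i+r_j)·cross = 26012.2500 → first moment M = |Σ|/6 = 4335.3750
R_c = M/A = 4335.3750/470.6250 = 9.2120 mm
θ = 314° = 5.480334 rad
V = θ·R_c·A = 5.480334·9.2120·470.6250 = 23759.302 mm³

Volume = 23759.302 mm³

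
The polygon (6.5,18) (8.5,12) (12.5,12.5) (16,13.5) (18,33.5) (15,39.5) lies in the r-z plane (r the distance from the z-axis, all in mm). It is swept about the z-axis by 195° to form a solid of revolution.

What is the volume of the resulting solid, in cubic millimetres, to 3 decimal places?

Volume = 8050.724 mm³

Profile (r,z), 6 vertices: (6.5,18) (8.5,12) (12.5,12.5) (16,13.5) (18,33.5) (15,39.5)
edge 0: (6.5,18)→(8.5,12)  cross = 6.5·12 − 8.5·18 = -75.0000; (r_i+r_j)·cross = 15·-75.0000 = -1125.0000
edge 1: (8.5,12)→(12.5,12.5)  cross = 8.5·12.5 − 12.5·12 = -43.7500; (r_i+r_j)·cross = 21·-43.7500 = -918.7500
edge 2: (12.5,12.5)→(16,13.5)  cross = 12.5·13.5 − 16·12.5 = -31.2500; (r_i+r_j)·cross = 28.5·-31.2500 = -890.6250
edge 3: (16,13.5)→(18,33.5)  cross = 16·33.5 − 18·13.5 = 293.0000; (r_i+r_j)·cross = 34·293.0000 = 9962.0000
edge 4: (18,33.5)→(15,39.5)  cross = 18·39.5 − 15·33.5 = 208.5000; (r_i+r_j)·cross = 33·208.5000 = 6880.5000
edge 5: (15,39.5)→(6.5,18)  cross = 15·18 − 6.5·39.5 = 13.2500; (r_i+r_j)·cross = 21.5·13.2500 = 284.8750
Σcross = 364.7500 → A = |Σcross|/2 = 182.3750 mm²
Σ(r_i+r_j)·cross = 14193.0000 → first moment M = |Σ|/6 = 2365.5000
R_c = M/A = 2365.5000/182.3750 = 12.9705 mm
θ = 195° = 3.403392 rad
V = θ·R_c·A = 3.403392·12.9705·182.3750 = 8050.724 mm³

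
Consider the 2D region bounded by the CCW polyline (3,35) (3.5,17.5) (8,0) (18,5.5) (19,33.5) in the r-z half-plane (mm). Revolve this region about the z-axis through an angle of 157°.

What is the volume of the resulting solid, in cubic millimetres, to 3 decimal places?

Profile (r,z), 5 vertices: (3,35) (3.5,17.5) (8,0) (18,5.5) (19,33.5)
edge 0: (3,35)→(3.5,17.5)  cross = 3·17.5 − 3.5·35 = -70.0000; (r_i+r_j)·cross = 6.5·-70.0000 = -455.0000
edge 1: (3.5,17.5)→(8,0)  cross = 3.5·0 − 8·17.5 = -140.0000; (r_i+r_j)·cross = 11.5·-140.0000 = -1610.0000
edge 2: (8,0)→(18,5.5)  cross = 8·5.5 − 18·0 = 44.0000; (r_i+r_j)·cross = 26·44.0000 = 1144.0000
edge 3: (18,5.5)→(19,33.5)  cross = 18·33.5 − 19·5.5 = 498.5000; (r_i+r_j)·cross = 37·498.5000 = 18444.5000
edge 4: (19,33.5)→(3,35)  cross = 19·35 − 3·33.5 = 564.5000; (r_i+r_j)·cross = 22·564.5000 = 12419.0000
Σcross = 897.0000 → A = |Σcross|/2 = 448.5000 mm²
Σ(r_i+r_j)·cross = 29942.5000 → first moment M = |Σ|/6 = 4990.4167
R_c = M/A = 4990.4167/448.5000 = 11.1269 mm
θ = 157° = 2.740167 rad
V = θ·R_c·A = 2.740167·11.1269·448.5000 = 13674.575 mm³

Volume = 13674.575 mm³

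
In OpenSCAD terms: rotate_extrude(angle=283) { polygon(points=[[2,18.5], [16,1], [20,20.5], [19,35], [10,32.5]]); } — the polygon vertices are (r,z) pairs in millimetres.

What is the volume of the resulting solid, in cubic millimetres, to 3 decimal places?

Profile (r,z), 5 vertices: (2,18.5) (16,1) (20,20.5) (19,35) (10,32.5)
edge 0: (2,18.5)→(16,1)  cross = 2·1 − 16·18.5 = -294.0000; (r_i+r_j)·cross = 18·-294.0000 = -5292.0000
edge 1: (16,1)→(20,20.5)  cross = 16·20.5 − 20·1 = 308.0000; (r_i+r_j)·cross = 36·308.0000 = 11088.0000
edge 2: (20,20.5)→(19,35)  cross = 20·35 − 19·20.5 = 310.5000; (r_i+r_j)·cross = 39·310.5000 = 12109.5000
edge 3: (19,35)→(10,32.5)  cross = 19·32.5 − 10·35 = 267.5000; (r_i+r_j)·cross = 29·267.5000 = 7757.5000
edge 4: (10,32.5)→(2,18.5)  cross = 10·18.5 − 2·32.5 = 120.0000; (r_i+r_j)·cross = 12·120.0000 = 1440.0000
Σcross = 712.0000 → A = |Σcross|/2 = 356.0000 mm²
Σ(r_i+r_j)·cross = 27103.0000 → first moment M = |Σ|/6 = 4517.1667
R_c = M/A = 4517.1667/356.0000 = 12.6887 mm
θ = 283° = 4.939282 rad
V = θ·R_c·A = 4.939282·12.6887·356.0000 = 22311.559 mm³

Volume = 22311.559 mm³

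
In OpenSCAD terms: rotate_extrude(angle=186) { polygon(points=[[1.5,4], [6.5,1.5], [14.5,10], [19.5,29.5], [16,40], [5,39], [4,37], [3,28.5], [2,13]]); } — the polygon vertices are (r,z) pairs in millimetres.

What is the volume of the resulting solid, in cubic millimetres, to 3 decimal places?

Volume = 15485.722 mm³

Profile (r,z), 9 vertices: (1.5,4) (6.5,1.5) (14.5,10) (19.5,29.5) (16,40) (5,39) (4,37) (3,28.5) (2,13)
edge 0: (1.5,4)→(6.5,1.5)  cross = 1.5·1.5 − 6.5·4 = -23.7500; (r_i+r_j)·cross = 8·-23.7500 = -190.0000
edge 1: (6.5,1.5)→(14.5,10)  cross = 6.5·10 − 14.5·1.5 = 43.2500; (r_i+r_j)·cross = 21·43.2500 = 908.2500
edge 2: (14.5,10)→(19.5,29.5)  cross = 14.5·29.5 − 19.5·10 = 232.7500; (r_i+r_j)·cross = 34·232.7500 = 7913.5000
edge 3: (19.5,29.5)→(16,40)  cross = 19.5·40 − 16·29.5 = 308.0000; (r_i+r_j)·cross = 35.5·308.0000 = 10934.0000
edge 4: (16,40)→(5,39)  cross = 16·39 − 5·40 = 424.0000; (r_i+r_j)·cross = 21·424.0000 = 8904.0000
edge 5: (5,39)→(4,37)  cross = 5·37 − 4·39 = 29.0000; (r_i+r_j)·cross = 9·29.0000 = 261.0000
edge 6: (4,37)→(3,28.5)  cross = 4·28.5 − 3·37 = 3.0000; (r_i+r_j)·cross = 7·3.0000 = 21.0000
edge 7: (3,28.5)→(2,13)  cross = 3·13 − 2·28.5 = -18.0000; (r_i+r_j)·cross = 5·-18.0000 = -90.0000
edge 8: (2,13)→(1.5,4)  cross = 2·4 − 1.5·13 = -11.5000; (r_i+r_j)·cross = 3.5·-11.5000 = -40.2500
Σcross = 986.7500 → A = |Σcross|/2 = 493.3750 mm²
Σ(r_i+r_j)·cross = 28621.5000 → first moment M = |Σ|/6 = 4770.2500
R_c = M/A = 4770.2500/493.3750 = 9.6686 mm
θ = 186° = 3.246312 rad
V = θ·R_c·A = 3.246312·9.6686·493.3750 = 15485.722 mm³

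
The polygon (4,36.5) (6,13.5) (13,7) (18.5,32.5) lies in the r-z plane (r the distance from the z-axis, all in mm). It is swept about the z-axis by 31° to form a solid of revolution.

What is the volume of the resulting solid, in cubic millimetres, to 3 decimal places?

Profile (r,z), 4 vertices: (4,36.5) (6,13.5) (13,7) (18.5,32.5)
edge 0: (4,36.5)→(6,13.5)  cross = 4·13.5 − 6·36.5 = -165.0000; (r_i+r_j)·cross = 10·-165.0000 = -1650.0000
edge 1: (6,13.5)→(13,7)  cross = 6·7 − 13·13.5 = -133.5000; (r_i+r_j)·cross = 19·-133.5000 = -2536.5000
edge 2: (13,7)→(18.5,32.5)  cross = 13·32.5 − 18.5·7 = 293.0000; (r_i+r_j)·cross = 31.5·293.0000 = 9229.5000
edge 3: (18.5,32.5)→(4,36.5)  cross = 18.5·36.5 − 4·32.5 = 545.2500; (r_i+r_j)·cross = 22.5·545.2500 = 12268.1250
Σcross = 539.7500 → A = |Σcross|/2 = 269.8750 mm²
Σ(r_i+r_j)·cross = 17311.1250 → first moment M = |Σ|/6 = 2885.1875
R_c = M/A = 2885.1875/269.8750 = 10.6908 mm
θ = 31° = 0.541052 rad
V = θ·R_c·A = 0.541052·10.6908·269.8750 = 1561.037 mm³

Volume = 1561.037 mm³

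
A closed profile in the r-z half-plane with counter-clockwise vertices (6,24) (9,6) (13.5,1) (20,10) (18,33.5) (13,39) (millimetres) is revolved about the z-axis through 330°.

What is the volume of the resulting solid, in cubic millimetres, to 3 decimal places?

Profile (r,z), 6 vertices: (6,24) (9,6) (13.5,1) (20,10) (18,33.5) (13,39)
edge 0: (6,24)→(9,6)  cross = 6·6 − 9·24 = -180.0000; (r_i+r_j)·cross = 15·-180.0000 = -2700.0000
edge 1: (9,6)→(13.5,1)  cross = 9·1 − 13.5·6 = -72.0000; (r_i+r_j)·cross = 22.5·-72.0000 = -1620.0000
edge 2: (13.5,1)→(20,10)  cross = 13.5·10 − 20·1 = 115.0000; (r_i+r_j)·cross = 33.5·115.0000 = 3852.5000
edge 3: (20,10)→(18,33.5)  cross = 20·33.5 − 18·10 = 490.0000; (r_i+r_j)·cross = 38·490.0000 = 18620.0000
edge 4: (18,33.5)→(13,39)  cross = 18·39 − 13·33.5 = 266.5000; (r_i+r_j)·cross = 31·266.5000 = 8261.5000
edge 5: (13,39)→(6,24)  cross = 13·24 − 6·39 = 78.0000; (r_i+r_j)·cross = 19·78.0000 = 1482.0000
Σcross = 697.5000 → A = |Σcross|/2 = 348.7500 mm²
Σ(r_i+r_j)·cross = 27896.0000 → first moment M = |Σ|/6 = 4649.3333
R_c = M/A = 4649.3333/348.7500 = 13.3314 mm
θ = 330° = 5.759587 rad
V = θ·R_c·A = 5.759587·13.3314·348.7500 = 26778.238 mm³

Volume = 26778.238 mm³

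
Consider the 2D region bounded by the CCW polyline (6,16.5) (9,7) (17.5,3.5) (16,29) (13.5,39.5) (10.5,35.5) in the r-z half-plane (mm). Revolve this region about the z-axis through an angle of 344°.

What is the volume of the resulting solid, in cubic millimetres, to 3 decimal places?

Profile (r,z), 6 vertices: (6,16.5) (9,7) (17.5,3.5) (16,29) (13.5,39.5) (10.5,35.5)
edge 0: (6,16.5)→(9,7)  cross = 6·7 − 9·16.5 = -106.5000; (r_i+r_j)·cross = 15·-106.5000 = -1597.5000
edge 1: (9,7)→(17.5,3.5)  cross = 9·3.5 − 17.5·7 = -91.0000; (r_i+r_j)·cross = 26.5·-91.0000 = -2411.5000
edge 2: (17.5,3.5)→(16,29)  cross = 17.5·29 − 16·3.5 = 451.5000; (r_i+r_j)·cross = 33.5·451.5000 = 15125.2500
edge 3: (16,29)→(13.5,39.5)  cross = 16·39.5 − 13.5·29 = 240.5000; (r_i+r_j)·cross = 29.5·240.5000 = 7094.7500
edge 4: (13.5,39.5)→(10.5,35.5)  cross = 13.5·35.5 − 10.5·39.5 = 64.5000; (r_i+r_j)·cross = 24·64.5000 = 1548.0000
edge 5: (10.5,35.5)→(6,16.5)  cross = 10.5·16.5 − 6·35.5 = -39.7500; (r_i+r_j)·cross = 16.5·-39.7500 = -655.8750
Σcross = 519.2500 → A = |Σcross|/2 = 259.6250 mm²
Σ(r_i+r_j)·cross = 19103.1250 → first moment M = |Σ|/6 = 3183.8542
R_c = M/A = 3183.8542/259.6250 = 12.2633 mm
θ = 344° = 6.003933 rad
V = θ·R_c·A = 6.003933·12.2633·259.6250 = 19115.646 mm³

Volume = 19115.646 mm³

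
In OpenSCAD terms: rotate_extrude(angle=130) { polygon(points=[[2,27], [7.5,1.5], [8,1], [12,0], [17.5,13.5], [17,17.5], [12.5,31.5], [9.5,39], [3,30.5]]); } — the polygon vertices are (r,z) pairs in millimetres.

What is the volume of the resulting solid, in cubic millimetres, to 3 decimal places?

Profile (r,z), 9 vertices: (2,27) (7.5,1.5) (8,1) (12,0) (17.5,13.5) (17,17.5) (12.5,31.5) (9.5,39) (3,30.5)
edge 0: (2,27)→(7.5,1.5)  cross = 2·1.5 − 7.5·27 = -199.5000; (r_i+r_j)·cross = 9.5·-199.5000 = -1895.2500
edge 1: (7.5,1.5)→(8,1)  cross = 7.5·1 − 8·1.5 = -4.5000; (r_i+r_j)·cross = 15.5·-4.5000 = -69.7500
edge 2: (8,1)→(12,0)  cross = 8·0 − 12·1 = -12.0000; (r_i+r_j)·cross = 20·-12.0000 = -240.0000
edge 3: (12,0)→(17.5,13.5)  cross = 12·13.5 − 17.5·0 = 162.0000; (r_i+r_j)·cross = 29.5·162.0000 = 4779.0000
edge 4: (17.5,13.5)→(17,17.5)  cross = 17.5·17.5 − 17·13.5 = 76.7500; (r_i+r_j)·cross = 34.5·76.7500 = 2647.8750
edge 5: (17,17.5)→(12.5,31.5)  cross = 17·31.5 − 12.5·17.5 = 316.7500; (r_i+r_j)·cross = 29.5·316.7500 = 9344.1250
edge 6: (12.5,31.5)→(9.5,39)  cross = 12.5·39 − 9.5·31.5 = 188.2500; (r_i+r_j)·cross = 22·188.2500 = 4141.5000
edge 7: (9.5,39)→(3,30.5)  cross = 9.5·30.5 − 3·39 = 172.7500; (r_i+r_j)·cross = 12.5·172.7500 = 2159.3750
edge 8: (3,30.5)→(2,27)  cross = 3·27 − 2·30.5 = 20.0000; (r_i+r_j)·cross = 5·20.0000 = 100.0000
Σcross = 720.5000 → A = |Σcross|/2 = 360.2500 mm²
Σ(r_i+r_j)·cross = 20966.8750 → first moment M = |Σ|/6 = 3494.4792
R_c = M/A = 3494.4792/360.2500 = 9.7002 mm
θ = 130° = 2.268928 rad
V = θ·R_c·A = 2.268928·9.7002·360.2500 = 7928.722 mm³

Volume = 7928.722 mm³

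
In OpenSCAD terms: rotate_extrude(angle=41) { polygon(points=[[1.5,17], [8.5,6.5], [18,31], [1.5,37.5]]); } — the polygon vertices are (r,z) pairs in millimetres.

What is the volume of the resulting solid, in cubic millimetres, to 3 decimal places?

Profile (r,z), 4 vertices: (1.5,17) (8.5,6.5) (18,31) (1.5,37.5)
edge 0: (1.5,17)→(8.5,6.5)  cross = 1.5·6.5 − 8.5·17 = -134.7500; (r_i+r_j)·cross = 10·-134.7500 = -1347.5000
edge 1: (8.5,6.5)→(18,31)  cross = 8.5·31 − 18·6.5 = 146.5000; (r_i+r_j)·cross = 26.5·146.5000 = 3882.2500
edge 2: (18,31)→(1.5,37.5)  cross = 18·37.5 − 1.5·31 = 628.5000; (r_i+r_j)·cross = 19.5·628.5000 = 12255.7500
edge 3: (1.5,37.5)→(1.5,17)  cross = 1.5·17 − 1.5·37.5 = -30.7500; (r_i+r_j)·cross = 3·-30.7500 = -92.2500
Σcross = 609.5000 → A = |Σcross|/2 = 304.7500 mm²
Σ(r_i+r_j)·cross = 14698.2500 → first moment M = |Σ|/6 = 2449.7083
R_c = M/A = 2449.7083/304.7500 = 8.0384 mm
θ = 41° = 0.715585 rad
V = θ·R_c·A = 0.715585·8.0384·304.7500 = 1752.975 mm³

Volume = 1752.975 mm³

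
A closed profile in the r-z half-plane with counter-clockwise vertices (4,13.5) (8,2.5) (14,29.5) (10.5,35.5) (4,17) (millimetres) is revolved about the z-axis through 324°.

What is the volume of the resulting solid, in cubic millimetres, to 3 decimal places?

Profile (r,z), 5 vertices: (4,13.5) (8,2.5) (14,29.5) (10.5,35.5) (4,17)
edge 0: (4,13.5)→(8,2.5)  cross = 4·2.5 − 8·13.5 = -98.0000; (r_i+r_j)·cross = 12·-98.0000 = -1176.0000
edge 1: (8,2.5)→(14,29.5)  cross = 8·29.5 − 14·2.5 = 201.0000; (r_i+r_j)·cross = 22·201.0000 = 4422.0000
edge 2: (14,29.5)→(10.5,35.5)  cross = 14·35.5 − 10.5·29.5 = 187.2500; (r_i+r_j)·cross = 24.5·187.2500 = 4587.6250
edge 3: (10.5,35.5)→(4,17)  cross = 10.5·17 − 4·35.5 = 36.5000; (r_i+r_j)·cross = 14.5·36.5000 = 529.2500
edge 4: (4,17)→(4,13.5)  cross = 4·13.5 − 4·17 = -14.0000; (r_i+r_j)·cross = 8·-14.0000 = -112.0000
Σcross = 312.7500 → A = |Σcross|/2 = 156.3750 mm²
Σ(r_i+r_j)·cross = 8250.8750 → first moment M = |Σ|/6 = 1375.1458
R_c = M/A = 1375.1458/156.3750 = 8.7939 mm
θ = 324° = 5.654867 rad
V = θ·R_c·A = 5.654867·8.7939·156.3750 = 7776.266 mm³

Volume = 7776.266 mm³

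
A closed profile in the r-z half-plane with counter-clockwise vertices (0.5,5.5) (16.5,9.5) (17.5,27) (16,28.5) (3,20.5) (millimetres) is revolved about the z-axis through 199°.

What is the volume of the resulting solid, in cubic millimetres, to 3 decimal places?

Volume = 8623.969 mm³

Profile (r,z), 5 vertices: (0.5,5.5) (16.5,9.5) (17.5,27) (16,28.5) (3,20.5)
edge 0: (0.5,5.5)→(16.5,9.5)  cross = 0.5·9.5 − 16.5·5.5 = -86.0000; (r_i+r_j)·cross = 17·-86.0000 = -1462.0000
edge 1: (16.5,9.5)→(17.5,27)  cross = 16.5·27 − 17.5·9.5 = 279.2500; (r_i+r_j)·cross = 34·279.2500 = 9494.5000
edge 2: (17.5,27)→(16,28.5)  cross = 17.5·28.5 − 16·27 = 66.7500; (r_i+r_j)·cross = 33.5·66.7500 = 2236.1250
edge 3: (16,28.5)→(3,20.5)  cross = 16·20.5 − 3·28.5 = 242.5000; (r_i+r_j)·cross = 19·242.5000 = 4607.5000
edge 4: (3,20.5)→(0.5,5.5)  cross = 3·5.5 − 0.5·20.5 = 6.2500; (r_i+r_j)·cross = 3.5·6.2500 = 21.8750
Σcross = 508.7500 → A = |Σcross|/2 = 254.3750 mm²
Σ(r_i+r_j)·cross = 14898.0000 → first moment M = |Σ|/6 = 2483.0000
R_c = M/A = 2483.0000/254.3750 = 9.7612 mm
θ = 199° = 3.473205 rad
V = θ·R_c·A = 3.473205·9.7612·254.3750 = 8623.969 mm³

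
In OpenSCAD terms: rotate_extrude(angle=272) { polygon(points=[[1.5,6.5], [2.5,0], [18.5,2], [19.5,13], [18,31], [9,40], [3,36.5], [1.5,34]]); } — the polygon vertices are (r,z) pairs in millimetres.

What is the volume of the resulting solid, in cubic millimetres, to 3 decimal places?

Volume = 28553.895 mm³

Profile (r,z), 8 vertices: (1.5,6.5) (2.5,0) (18.5,2) (19.5,13) (18,31) (9,40) (3,36.5) (1.5,34)
edge 0: (1.5,6.5)→(2.5,0)  cross = 1.5·0 − 2.5·6.5 = -16.2500; (r_i+r_j)·cross = 4·-16.2500 = -65.0000
edge 1: (2.5,0)→(18.5,2)  cross = 2.5·2 − 18.5·0 = 5.0000; (r_i+r_j)·cross = 21·5.0000 = 105.0000
edge 2: (18.5,2)→(19.5,13)  cross = 18.5·13 − 19.5·2 = 201.5000; (r_i+r_j)·cross = 38·201.5000 = 7657.0000
edge 3: (19.5,13)→(18,31)  cross = 19.5·31 − 18·13 = 370.5000; (r_i+r_j)·cross = 37.5·370.5000 = 13893.7500
edge 4: (18,31)→(9,40)  cross = 18·40 − 9·31 = 441.0000; (r_i+r_j)·cross = 27·441.0000 = 11907.0000
edge 5: (9,40)→(3,36.5)  cross = 9·36.5 − 3·40 = 208.5000; (r_i+r_j)·cross = 12·208.5000 = 2502.0000
edge 6: (3,36.5)→(1.5,34)  cross = 3·34 − 1.5·36.5 = 47.2500; (r_i+r_j)·cross = 4.5·47.2500 = 212.6250
edge 7: (1.5,34)→(1.5,6.5)  cross = 1.5·6.5 − 1.5·34 = -41.2500; (r_i+r_j)·cross = 3·-41.2500 = -123.7500
Σcross = 1216.2500 → A = |Σcross|/2 = 608.1250 mm²
Σ(r_i+r_j)·cross = 36088.6250 → first moment M = |Σ|/6 = 6014.7708
R_c = M/A = 6014.7708/608.1250 = 9.8907 mm
θ = 272° = 4.747296 rad
V = θ·R_c·A = 4.747296·9.8907·608.1250 = 28553.895 mm³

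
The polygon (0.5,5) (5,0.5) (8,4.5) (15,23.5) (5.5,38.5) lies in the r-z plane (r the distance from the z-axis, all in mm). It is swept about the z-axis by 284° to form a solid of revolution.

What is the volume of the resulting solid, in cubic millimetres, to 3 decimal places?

Profile (r,z), 5 vertices: (0.5,5) (5,0.5) (8,4.5) (15,23.5) (5.5,38.5)
edge 0: (0.5,5)→(5,0.5)  cross = 0.5·0.5 − 5·5 = -24.7500; (r_i+r_j)·cross = 5.5·-24.7500 = -136.1250
edge 1: (5,0.5)→(8,4.5)  cross = 5·4.5 − 8·0.5 = 18.5000; (r_i+r_j)·cross = 13·18.5000 = 240.5000
edge 2: (8,4.5)→(15,23.5)  cross = 8·23.5 − 15·4.5 = 120.5000; (r_i+r_j)·cross = 23·120.5000 = 2771.5000
edge 3: (15,23.5)→(5.5,38.5)  cross = 15·38.5 − 5.5·23.5 = 448.2500; (r_i+r_j)·cross = 20.5·448.2500 = 9189.1250
edge 4: (5.5,38.5)→(0.5,5)  cross = 5.5·5 − 0.5·38.5 = 8.2500; (r_i+r_j)·cross = 6·8.2500 = 49.5000
Σcross = 570.7500 → A = |Σcross|/2 = 285.3750 mm²
Σ(r_i+r_j)·cross = 12114.5000 → first moment M = |Σ|/6 = 2019.0833
R_c = M/A = 2019.0833/285.3750 = 7.0752 mm
θ = 284° = 4.956735 rad
V = θ·R_c·A = 4.956735·7.0752·285.3750 = 10008.061 mm³

Volume = 10008.061 mm³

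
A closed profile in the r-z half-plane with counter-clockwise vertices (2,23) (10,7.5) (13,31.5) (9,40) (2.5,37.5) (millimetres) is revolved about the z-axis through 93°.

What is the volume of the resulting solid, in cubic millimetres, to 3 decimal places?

Volume = 2780.467 mm³

Profile (r,z), 5 vertices: (2,23) (10,7.5) (13,31.5) (9,40) (2.5,37.5)
edge 0: (2,23)→(10,7.5)  cross = 2·7.5 − 10·23 = -215.0000; (r_i+r_j)·cross = 12·-215.0000 = -2580.0000
edge 1: (10,7.5)→(13,31.5)  cross = 10·31.5 − 13·7.5 = 217.5000; (r_i+r_j)·cross = 23·217.5000 = 5002.5000
edge 2: (13,31.5)→(9,40)  cross = 13·40 − 9·31.5 = 236.5000; (r_i+r_j)·cross = 22·236.5000 = 5203.0000
edge 3: (9,40)→(2.5,37.5)  cross = 9·37.5 − 2.5·40 = 237.5000; (r_i+r_j)·cross = 11.5·237.5000 = 2731.2500
edge 4: (2.5,37.5)→(2,23)  cross = 2.5·23 − 2·37.5 = -17.5000; (r_i+r_j)·cross = 4.5·-17.5000 = -78.7500
Σcross = 459.0000 → A = |Σcross|/2 = 229.5000 mm²
Σ(r_i+r_j)·cross = 10278.0000 → first moment M = |Σ|/6 = 1713.0000
R_c = M/A = 1713.0000/229.5000 = 7.4641 mm
θ = 93° = 1.623156 rad
V = θ·R_c·A = 1.623156·7.4641·229.5000 = 2780.467 mm³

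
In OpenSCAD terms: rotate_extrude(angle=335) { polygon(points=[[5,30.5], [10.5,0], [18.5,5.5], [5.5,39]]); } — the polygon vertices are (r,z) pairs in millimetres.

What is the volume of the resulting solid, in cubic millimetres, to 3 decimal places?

Volume = 12682.555 mm³

Profile (r,z), 4 vertices: (5,30.5) (10.5,0) (18.5,5.5) (5.5,39)
edge 0: (5,30.5)→(10.5,0)  cross = 5·0 − 10.5·30.5 = -320.2500; (r_i+r_j)·cross = 15.5·-320.2500 = -4963.8750
edge 1: (10.5,0)→(18.5,5.5)  cross = 10.5·5.5 − 18.5·0 = 57.7500; (r_i+r_j)·cross = 29·57.7500 = 1674.7500
edge 2: (18.5,5.5)→(5.5,39)  cross = 18.5·39 − 5.5·5.5 = 691.2500; (r_i+r_j)·cross = 24·691.2500 = 16590.0000
edge 3: (5.5,39)→(5,30.5)  cross = 5.5·30.5 − 5·39 = -27.2500; (r_i+r_j)·cross = 10.5·-27.2500 = -286.1250
Σcross = 401.5000 → A = |Σcross|/2 = 200.7500 mm²
Σ(r_i+r_j)·cross = 13014.7500 → first moment M = |Σ|/6 = 2169.1250
R_c = M/A = 2169.1250/200.7500 = 10.8051 mm
θ = 335° = 5.846853 rad
V = θ·R_c·A = 5.846853·10.8051·200.7500 = 12682.555 mm³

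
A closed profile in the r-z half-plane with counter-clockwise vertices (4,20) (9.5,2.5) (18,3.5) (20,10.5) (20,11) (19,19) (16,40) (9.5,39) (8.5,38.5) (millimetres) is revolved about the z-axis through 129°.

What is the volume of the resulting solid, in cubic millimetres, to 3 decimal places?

Volume = 11946.466 mm³

Profile (r,z), 9 vertices: (4,20) (9.5,2.5) (18,3.5) (20,10.5) (20,11) (19,19) (16,40) (9.5,39) (8.5,38.5)
edge 0: (4,20)→(9.5,2.5)  cross = 4·2.5 − 9.5·20 = -180.0000; (r_i+r_j)·cross = 13.5·-180.0000 = -2430.0000
edge 1: (9.5,2.5)→(18,3.5)  cross = 9.5·3.5 − 18·2.5 = -11.7500; (r_i+r_j)·cross = 27.5·-11.7500 = -323.1250
edge 2: (18,3.5)→(20,10.5)  cross = 18·10.5 − 20·3.5 = 119.0000; (r_i+r_j)·cross = 38·119.0000 = 4522.0000
edge 3: (20,10.5)→(20,11)  cross = 20·11 − 20·10.5 = 10.0000; (r_i+r_j)·cross = 40·10.0000 = 400.0000
edge 4: (20,11)→(19,19)  cross = 20·19 − 19·11 = 171.0000; (r_i+r_j)·cross = 39·171.0000 = 6669.0000
edge 5: (19,19)→(16,40)  cross = 19·40 − 16·19 = 456.0000; (r_i+r_j)·cross = 35·456.0000 = 15960.0000
edge 6: (16,40)→(9.5,39)  cross = 16·39 − 9.5·40 = 244.0000; (r_i+r_j)·cross = 25.5·244.0000 = 6222.0000
edge 7: (9.5,39)→(8.5,38.5)  cross = 9.5·38.5 − 8.5·39 = 34.2500; (r_i+r_j)·cross = 18·34.2500 = 616.5000
edge 8: (8.5,38.5)→(4,20)  cross = 8.5·20 − 4·38.5 = 16.0000; (r_i+r_j)·cross = 12.5·16.0000 = 200.0000
Σcross = 858.5000 → A = |Σcross|/2 = 429.2500 mm²
Σ(r_i+r_j)·cross = 31836.3750 → first moment M = |Σ|/6 = 5306.0625
R_c = M/A = 5306.0625/429.2500 = 12.3612 mm
θ = 129° = 2.251475 rad
V = θ·R_c·A = 2.251475·12.3612·429.2500 = 11946.466 mm³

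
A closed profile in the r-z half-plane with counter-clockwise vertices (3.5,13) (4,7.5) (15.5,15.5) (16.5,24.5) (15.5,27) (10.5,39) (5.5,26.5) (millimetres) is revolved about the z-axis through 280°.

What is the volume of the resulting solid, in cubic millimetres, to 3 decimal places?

Volume = 11399.356 mm³

Profile (r,z), 7 vertices: (3.5,13) (4,7.5) (15.5,15.5) (16.5,24.5) (15.5,27) (10.5,39) (5.5,26.5)
edge 0: (3.5,13)→(4,7.5)  cross = 3.5·7.5 − 4·13 = -25.7500; (r_i+r_j)·cross = 7.5·-25.7500 = -193.1250
edge 1: (4,7.5)→(15.5,15.5)  cross = 4·15.5 − 15.5·7.5 = -54.2500; (r_i+r_j)·cross = 19.5·-54.2500 = -1057.8750
edge 2: (15.5,15.5)→(16.5,24.5)  cross = 15.5·24.5 − 16.5·15.5 = 124.0000; (r_i+r_j)·cross = 32·124.0000 = 3968.0000
edge 3: (16.5,24.5)→(15.5,27)  cross = 16.5·27 − 15.5·24.5 = 65.7500; (r_i+r_j)·cross = 32·65.7500 = 2104.0000
edge 4: (15.5,27)→(10.5,39)  cross = 15.5·39 − 10.5·27 = 321.0000; (r_i+r_j)·cross = 26·321.0000 = 8346.0000
edge 5: (10.5,39)→(5.5,26.5)  cross = 10.5·26.5 − 5.5·39 = 63.7500; (r_i+r_j)·cross = 16·63.7500 = 1020.0000
edge 6: (5.5,26.5)→(3.5,13)  cross = 5.5·13 − 3.5·26.5 = -21.2500; (r_i+r_j)·cross = 9·-21.2500 = -191.2500
Σcross = 473.2500 → A = |Σcross|/2 = 236.6250 mm²
Σ(r_i+r_j)·cross = 13995.7500 → first moment M = |Σ|/6 = 2332.6250
R_c = M/A = 2332.6250/236.6250 = 9.8579 mm
θ = 280° = 4.886922 rad
V = θ·R_c·A = 4.886922·9.8579·236.6250 = 11399.356 mm³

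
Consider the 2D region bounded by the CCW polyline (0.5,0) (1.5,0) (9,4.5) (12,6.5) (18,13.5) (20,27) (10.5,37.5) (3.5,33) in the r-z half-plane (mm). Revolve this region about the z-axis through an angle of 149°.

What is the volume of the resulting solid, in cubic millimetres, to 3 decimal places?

Volume = 11658.711 mm³

Profile (r,z), 8 vertices: (0.5,0) (1.5,0) (9,4.5) (12,6.5) (18,13.5) (20,27) (10.5,37.5) (3.5,33)
edge 0: (0.5,0)→(1.5,0)  cross = 0.5·0 − 1.5·0 = 0.0000; (r_i+r_j)·cross = 2·0.0000 = 0.0000
edge 1: (1.5,0)→(9,4.5)  cross = 1.5·4.5 − 9·0 = 6.7500; (r_i+r_j)·cross = 10.5·6.7500 = 70.8750
edge 2: (9,4.5)→(12,6.5)  cross = 9·6.5 − 12·4.5 = 4.5000; (r_i+r_j)·cross = 21·4.5000 = 94.5000
edge 3: (12,6.5)→(18,13.5)  cross = 12·13.5 − 18·6.5 = 45.0000; (r_i+r_j)·cross = 30·45.0000 = 1350.0000
edge 4: (18,13.5)→(20,27)  cross = 18·27 − 20·13.5 = 216.0000; (r_i+r_j)·cross = 38·216.0000 = 8208.0000
edge 5: (20,27)→(10.5,37.5)  cross = 20·37.5 − 10.5·27 = 466.5000; (r_i+r_j)·cross = 30.5·466.5000 = 14228.2500
edge 6: (10.5,37.5)→(3.5,33)  cross = 10.5·33 − 3.5·37.5 = 215.2500; (r_i+r_j)·cross = 14·215.2500 = 3013.5000
edge 7: (3.5,33)→(0.5,0)  cross = 3.5·0 − 0.5·33 = -16.5000; (r_i+r_j)·cross = 4·-16.5000 = -66.0000
Σcross = 937.5000 → A = |Σcross|/2 = 468.7500 mm²
Σ(r_i+r_j)·cross = 26899.1250 → first moment M = |Σ|/6 = 4483.1875
R_c = M/A = 4483.1875/468.7500 = 9.5641 mm
θ = 149° = 2.600541 rad
V = θ·R_c·A = 2.600541·9.5641·468.7500 = 11658.711 mm³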